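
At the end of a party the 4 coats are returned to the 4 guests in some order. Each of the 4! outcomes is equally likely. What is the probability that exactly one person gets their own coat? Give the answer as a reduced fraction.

Favorable outcomes: C(4,1)·!3 = 4·2 = 8.
Total outcomes: 4! = 24.
Probability = 8/24 = 1/3.

1/3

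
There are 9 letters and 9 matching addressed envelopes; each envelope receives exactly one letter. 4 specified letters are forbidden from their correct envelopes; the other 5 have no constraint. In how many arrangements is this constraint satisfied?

229080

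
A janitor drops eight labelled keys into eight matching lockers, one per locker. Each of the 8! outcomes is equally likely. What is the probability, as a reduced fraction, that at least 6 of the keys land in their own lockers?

29/40320

Favorable outcomes: Σ_{i≥6} C(8,i)·!(8-i) = 28·1 + 8·0 + 1·1 = 29.
Total outcomes: 8! = 40320.
Probability = 29/40320 = 29/40320.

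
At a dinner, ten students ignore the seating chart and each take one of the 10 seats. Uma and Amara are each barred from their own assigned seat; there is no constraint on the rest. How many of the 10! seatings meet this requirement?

2943360

Let A_j be the event that the j-th constrained one is fixed. By inclusion-exclusion over the 2 events:
Σ_{j=0}^{2} (-1)^j C(2,j)(10-j)!
= C(2,0)·10! - C(2,1)·9! + C(2,2)·8!
= 3628800 - 725760 + 40320
= 2943360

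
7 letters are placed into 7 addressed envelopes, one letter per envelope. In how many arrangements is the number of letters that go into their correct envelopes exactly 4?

Choose which 4 of the 7 are fixed: C(7,4) = 35.
The other 3 form a derangement: !3 = 2.
Total: 35 × 2 = 70.

70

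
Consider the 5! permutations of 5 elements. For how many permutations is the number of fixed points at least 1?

# with exactly i fixed is C(5,i)·!(5-i); sum over i=1..5:
  i=1: C(5,1)·!4 = 5·9 = 45
  i=2: C(5,2)·!3 = 10·2 = 20
  i=3: C(5,3)·!2 = 10·1 = 10
  i=4: C(5,4)·!1 = 5·0 = 0
  i=5: C(5,5)·!0 = 1·1 = 1
Total = 76.

76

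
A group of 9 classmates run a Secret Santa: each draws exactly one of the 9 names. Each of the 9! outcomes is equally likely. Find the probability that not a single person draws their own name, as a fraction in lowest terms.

Favorable outcomes: !9 = 133496.
Total outcomes: 9! = 362880.
Probability = 133496/362880 = 16687/45360.

16687/45360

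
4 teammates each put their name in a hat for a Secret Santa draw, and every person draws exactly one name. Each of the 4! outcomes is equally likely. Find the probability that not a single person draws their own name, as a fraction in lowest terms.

3/8

Favorable outcomes: !4 = 9.
Total outcomes: 4! = 24.
Probability = 9/24 = 3/8.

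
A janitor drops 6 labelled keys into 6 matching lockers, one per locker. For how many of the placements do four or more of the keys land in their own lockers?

16

# with exactly i fixed is C(6,i)·!(6-i); sum over i=4..6:
  i=4: C(6,4)·!2 = 15·1 = 15
  i=5: C(6,5)·!1 = 6·0 = 0
  i=6: C(6,6)·!0 = 1·1 = 1
Total = 16.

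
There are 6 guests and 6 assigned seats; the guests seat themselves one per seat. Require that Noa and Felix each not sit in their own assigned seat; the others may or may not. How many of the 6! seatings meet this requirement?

504

Let A_j be the event that the j-th constrained one is fixed. By inclusion-exclusion over the 2 events:
Σ_{j=0}^{2} (-1)^j C(2,j)(6-j)!
= C(2,0)·6! - C(2,1)·5! + C(2,2)·4!
= 720 - 240 + 24
= 504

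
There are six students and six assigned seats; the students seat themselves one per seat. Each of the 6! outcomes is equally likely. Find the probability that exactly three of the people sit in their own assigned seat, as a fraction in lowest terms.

1/18

Favorable outcomes: C(6,3)·!3 = 20·2 = 40.
Total outcomes: 6! = 720.
Probability = 40/720 = 1/18.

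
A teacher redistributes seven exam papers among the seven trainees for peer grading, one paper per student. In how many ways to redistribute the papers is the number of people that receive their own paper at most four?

Sum C(7,i)·!(7-i) for i = 0..4:
  i=0: C(7,0)·!7 = 1·1854 = 1854
  i=1: C(7,1)·!6 = 7·265 = 1855
  i=2: C(7,2)·!5 = 21·44 = 924
  i=3: C(7,3)·!4 = 35·9 = 315
  i=4: C(7,4)·!3 = 35·2 = 70
Total = 5018.

5018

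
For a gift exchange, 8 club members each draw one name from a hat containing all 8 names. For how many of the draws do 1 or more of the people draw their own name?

25487

Sum C(8,i)·!(8-i) for i = 1..8:
  i=1: C(8,1)·!7 = 8·1854 = 14832
  i=2: C(8,2)·!6 = 28·265 = 7420
  i=3: C(8,3)·!5 = 56·44 = 2464
  i=4: C(8,4)·!4 = 70·9 = 630
  i=5: C(8,5)·!3 = 56·2 = 112
  i=6: C(8,6)·!2 = 28·1 = 28
  i=7: C(8,7)·!1 = 8·0 = 0
  i=8: C(8,8)·!0 = 1·1 = 1
Total = 25487.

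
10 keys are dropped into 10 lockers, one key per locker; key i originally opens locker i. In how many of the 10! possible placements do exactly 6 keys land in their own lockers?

1890

Pick the 6 fixed positions: C(10,6) = 210 ways.
The other 4 form a derangement: !4 = 9.
Total: 210 × 9 = 1890.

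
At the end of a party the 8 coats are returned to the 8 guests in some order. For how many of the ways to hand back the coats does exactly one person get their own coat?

14832

Choose which one of the 8 is fixed: C(8,1) = 8.
The remaining 7 must be deranged: !7 = 1854.
Total: 8 × 1854 = 14832.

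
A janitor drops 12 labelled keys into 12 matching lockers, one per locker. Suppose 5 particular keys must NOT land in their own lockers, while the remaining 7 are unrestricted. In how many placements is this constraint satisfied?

312273360

Let A_j be the event that the j-th constrained one is fixed. By inclusion-exclusion over the 5 events:
Σ_{j=0}^{5} (-1)^j C(5,j)(12-j)!
= C(5,0)·12! - C(5,1)·11! + C(5,2)·10! - C(5,3)·9! + C(5,4)·8! - C(5,5)·7!
= 479001600 - 199584000 + 36288000 - 3628800 + 201600 - 5040
= 312273360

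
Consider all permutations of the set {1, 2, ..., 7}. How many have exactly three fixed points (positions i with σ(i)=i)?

315

Pick the 3 fixed positions: C(7,3) = 35 ways.
The other 4 form a derangement: !4 = 9.
Total: 35 × 9 = 315.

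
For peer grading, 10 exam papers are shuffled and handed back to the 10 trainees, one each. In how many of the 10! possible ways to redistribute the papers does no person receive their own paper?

1334961

Use !n = n·!(n-1) + (-1)^n.
!10 = 10·133496 + 1 = 1334961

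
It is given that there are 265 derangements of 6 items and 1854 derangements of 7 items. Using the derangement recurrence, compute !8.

14833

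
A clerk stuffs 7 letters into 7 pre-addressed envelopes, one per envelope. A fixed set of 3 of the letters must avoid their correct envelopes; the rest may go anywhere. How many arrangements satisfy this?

Inclusion-exclusion on the 3 forbidden self-matches:
Σ_{j=0}^{3} (-1)^j C(3,j)(7-j)!
= C(3,0)·7! - C(3,1)·6! + C(3,2)·5! - C(3,3)·4!
= 5040 - 2160 + 360 - 24
= 3216

3216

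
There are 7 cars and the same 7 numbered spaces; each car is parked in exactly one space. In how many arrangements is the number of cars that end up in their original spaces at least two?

# with exactly i fixed is C(7,i)·!(7-i); sum over i=2..7:
  i=2: C(7,2)·!5 = 21·44 = 924
  i=3: C(7,3)·!4 = 35·9 = 315
  i=4: C(7,4)·!3 = 35·2 = 70
  i=5: C(7,5)·!2 = 21·1 = 21
  i=6: C(7,6)·!1 = 7·0 = 0
  i=7: C(7,7)·!0 = 1·1 = 1
Total = 1331.

1331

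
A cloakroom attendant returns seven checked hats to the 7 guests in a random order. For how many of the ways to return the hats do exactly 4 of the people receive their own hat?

Pick the 4 fixed positions: C(7,4) = 35 ways.
The other 3 form a derangement: !3 = 2.
Total: 35 × 2 = 70.

70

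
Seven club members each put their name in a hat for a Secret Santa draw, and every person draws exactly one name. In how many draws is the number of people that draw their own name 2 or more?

Sum C(7,i)·!(7-i) for i = 2..7:
  i=2: C(7,2)·!5 = 21·44 = 924
  i=3: C(7,3)·!4 = 35·9 = 315
  i=4: C(7,4)·!3 = 35·2 = 70
  i=5: C(7,5)·!2 = 21·1 = 21
  i=6: C(7,6)·!1 = 7·0 = 0
  i=7: C(7,7)·!0 = 1·1 = 1
Total = 1331.

1331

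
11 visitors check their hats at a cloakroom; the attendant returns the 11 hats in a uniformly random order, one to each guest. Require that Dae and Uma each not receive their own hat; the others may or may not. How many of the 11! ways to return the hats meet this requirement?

Let A_j be the event that the j-th constrained one is fixed. By inclusion-exclusion over the 2 events:
Σ_{j=0}^{2} (-1)^j C(2,j)(11-j)!
= C(2,0)·11! - C(2,1)·10! + C(2,2)·9!
= 39916800 - 7257600 + 362880
= 33022080

33022080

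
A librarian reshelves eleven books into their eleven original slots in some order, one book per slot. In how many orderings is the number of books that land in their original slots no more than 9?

Sum C(11,i)·!(11-i) for i = 0..9:
  i=0: C(11,0)·!11 = 1·14684570 = 14684570
  i=1: C(11,1)·!10 = 11·1334961 = 14684571
  i=2: C(11,2)·!9 = 55·133496 = 7342280
  i=3: C(11,3)·!8 = 165·14833 = 2447445
  i=4: C(11,4)·!7 = 330·1854 = 611820
  i=5: C(11,5)·!6 = 462·265 = 122430
  i=6: C(11,6)·!5 = 462·44 = 20328
  i=7: C(11,7)·!4 = 330·9 = 2970
  i=8: C(11,8)·!3 = 165·2 = 330
  i=9: C(11,9)·!2 = 55·1 = 55
Total = 39916799.

39916799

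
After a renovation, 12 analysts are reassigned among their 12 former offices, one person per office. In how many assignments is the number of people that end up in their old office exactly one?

176214840

Choose which one of the 12 is fixed: C(12,1) = 12.
The other 11 form a derangement: !11 = 14684570.
Total: 12 × 14684570 = 176214840.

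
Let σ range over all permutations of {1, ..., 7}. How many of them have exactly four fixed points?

Pick the 4 fixed positions: C(7,4) = 35 ways.
The other 3 form a derangement: !3 = 2.
Total: 35 × 2 = 70.

70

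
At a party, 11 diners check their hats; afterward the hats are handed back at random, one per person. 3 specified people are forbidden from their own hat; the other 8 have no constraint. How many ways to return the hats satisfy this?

Inclusion-exclusion on the 3 forbidden self-matches:
Σ_{j=0}^{3} (-1)^j C(3,j)(11-j)!
= C(3,0)·11! - C(3,1)·10! + C(3,2)·9! - C(3,3)·8!
= 39916800 - 10886400 + 1088640 - 40320
= 30078720

30078720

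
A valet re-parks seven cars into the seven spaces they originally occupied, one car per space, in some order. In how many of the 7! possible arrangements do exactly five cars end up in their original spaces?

Choose which 5 of the 7 are fixed: C(7,5) = 21.
The other 2 form a derangement: !2 = 1.
Total: 21 × 1 = 21.

21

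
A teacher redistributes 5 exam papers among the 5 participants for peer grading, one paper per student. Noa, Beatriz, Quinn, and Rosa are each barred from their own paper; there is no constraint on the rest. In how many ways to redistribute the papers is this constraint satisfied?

53

Let A_j be the event that the j-th constrained one is fixed. By inclusion-exclusion over the 4 events:
Σ_{j=0}^{4} (-1)^j C(4,j)(5-j)!
= C(4,0)·5! - C(4,1)·4! + C(4,2)·3! - C(4,3)·2! + C(4,4)·1!
= 120 - 96 + 36 - 8 + 1
= 53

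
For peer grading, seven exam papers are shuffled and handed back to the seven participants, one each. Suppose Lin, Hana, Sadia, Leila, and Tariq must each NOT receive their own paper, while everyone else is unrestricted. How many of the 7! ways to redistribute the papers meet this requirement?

2428

Let A_j be the event that the j-th constrained one is fixed. By inclusion-exclusion over the 5 events:
Σ_{j=0}^{5} (-1)^j C(5,j)(7-j)!
= C(5,0)·7! - C(5,1)·6! + C(5,2)·5! - C(5,3)·4! + C(5,4)·3! - C(5,5)·2!
= 5040 - 3600 + 1200 - 240 + 30 - 2
= 2428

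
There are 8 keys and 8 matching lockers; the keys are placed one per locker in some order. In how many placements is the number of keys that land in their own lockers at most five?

40291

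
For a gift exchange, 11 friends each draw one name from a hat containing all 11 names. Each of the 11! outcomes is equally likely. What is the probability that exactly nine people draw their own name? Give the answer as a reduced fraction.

Favorable outcomes: C(11,9)·!2 = 55·1 = 55.
Total outcomes: 11! = 39916800.
Probability = 55/39916800 = 1/725760.

1/725760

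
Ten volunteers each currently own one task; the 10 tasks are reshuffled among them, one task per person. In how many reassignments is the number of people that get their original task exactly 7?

240

Choose which 7 of the 10 are fixed: C(10,7) = 120.
The remaining 3 must be deranged: !3 = 2.
Total: 120 × 2 = 240.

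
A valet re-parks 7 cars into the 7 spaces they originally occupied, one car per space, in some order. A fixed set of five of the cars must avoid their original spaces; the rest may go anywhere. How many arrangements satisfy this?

2428

Inclusion-exclusion on the 5 forbidden self-matches:
Σ_{j=0}^{5} (-1)^j C(5,j)(7-j)!
= C(5,0)·7! - C(5,1)·6! + C(5,2)·5! - C(5,3)·4! + C(5,4)·3! - C(5,5)·2!
= 5040 - 3600 + 1200 - 240 + 30 - 2
= 2428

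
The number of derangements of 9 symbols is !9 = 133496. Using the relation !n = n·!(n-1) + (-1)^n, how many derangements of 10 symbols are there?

1334961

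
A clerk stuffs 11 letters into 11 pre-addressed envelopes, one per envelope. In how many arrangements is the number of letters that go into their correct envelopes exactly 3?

2447445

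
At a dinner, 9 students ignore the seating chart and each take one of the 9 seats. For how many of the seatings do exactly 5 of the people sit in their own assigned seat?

Choose which 5 of the 9 are fixed: C(9,5) = 126.
The remaining 4 must be deranged: !4 = 9.
Total: 126 × 9 = 1134.

1134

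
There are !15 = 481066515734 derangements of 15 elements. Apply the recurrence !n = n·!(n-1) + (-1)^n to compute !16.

!16 = 16·481066515734 + 1 = 7697064251745.

7697064251745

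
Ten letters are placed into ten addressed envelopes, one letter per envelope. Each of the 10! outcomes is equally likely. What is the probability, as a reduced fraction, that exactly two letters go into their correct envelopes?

2119/11520

Favorable outcomes: C(10,2)·!8 = 45·14833 = 667485.
Total outcomes: 10! = 3628800.
Probability = 667485/3628800 = 2119/11520.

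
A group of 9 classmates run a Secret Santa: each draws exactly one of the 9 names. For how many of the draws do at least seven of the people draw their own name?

37

Sum C(9,i)·!(9-i) for i = 7..9:
  i=7: C(9,7)·!2 = 36·1 = 36
  i=8: C(9,8)·!1 = 9·0 = 0
  i=9: C(9,9)·!0 = 1·1 = 1
Total = 37.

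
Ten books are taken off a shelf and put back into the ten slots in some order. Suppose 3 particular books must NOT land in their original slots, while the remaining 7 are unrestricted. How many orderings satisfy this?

Let A_j be the event that the j-th constrained one is fixed. By inclusion-exclusion over the 3 events:
Σ_{j=0}^{3} (-1)^j C(3,j)(10-j)!
= C(3,0)·10! - C(3,1)·9! + C(3,2)·8! - C(3,3)·7!
= 3628800 - 1088640 + 120960 - 5040
= 2656080

2656080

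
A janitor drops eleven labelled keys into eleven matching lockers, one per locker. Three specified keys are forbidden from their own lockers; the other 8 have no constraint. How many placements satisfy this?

30078720

Let A_j be the event that the j-th constrained one is fixed. By inclusion-exclusion over the 3 events:
Σ_{j=0}^{3} (-1)^j C(3,j)(11-j)!
= C(3,0)·11! - C(3,1)·10! + C(3,2)·9! - C(3,3)·8!
= 39916800 - 10886400 + 1088640 - 40320
= 30078720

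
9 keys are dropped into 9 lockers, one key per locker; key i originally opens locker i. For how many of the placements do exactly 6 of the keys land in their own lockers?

Choose which 6 of the 9 are fixed: C(9,6) = 84.
The other 3 form a derangement: !3 = 2.
Total: 84 × 2 = 168.

168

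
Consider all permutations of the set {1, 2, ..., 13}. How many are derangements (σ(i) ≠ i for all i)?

By inclusion-exclusion, !13 = Σ (-1)^k · 13!/k! for k=0..13
= 13! - 13!/1! + 13!/2! - 13!/3! + 13!/4! - 13!/5! + 13!/6! - 13!/7! + 13!/8! - 13!/9! + 13!/10! - 13!/11! + 13!/12! - 13!/13!
= 6227020800 - 6227020800 + 3113510400 - 1037836800 + 259459200 - 51891840 + 8648640 - 1235520 + 154440 - 17160 + 1716 - 156 + 13 - 1
= 2290792932

2290792932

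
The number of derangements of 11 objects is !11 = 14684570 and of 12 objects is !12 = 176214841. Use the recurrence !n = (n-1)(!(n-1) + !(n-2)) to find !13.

2290792932

!13 = (13-1)·(!12 + !11) = 12·(176214841 + 14684570) = 12·190899411 = 2290792932.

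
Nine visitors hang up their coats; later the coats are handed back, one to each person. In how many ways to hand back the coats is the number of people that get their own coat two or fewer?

333737

Sum C(9,i)·!(9-i) for i = 0..2:
  i=0: C(9,0)·!9 = 1·133496 = 133496
  i=1: C(9,1)·!8 = 9·14833 = 133497
  i=2: C(9,2)·!7 = 36·1854 = 66744
Total = 333737.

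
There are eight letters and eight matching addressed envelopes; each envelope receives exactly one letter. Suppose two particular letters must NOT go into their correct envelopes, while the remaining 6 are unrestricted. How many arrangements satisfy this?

30960

Inclusion-exclusion on the 2 forbidden self-matches:
Σ_{j=0}^{2} (-1)^j C(2,j)(8-j)!
= C(2,0)·8! - C(2,1)·7! + C(2,2)·6!
= 40320 - 10080 + 720
= 30960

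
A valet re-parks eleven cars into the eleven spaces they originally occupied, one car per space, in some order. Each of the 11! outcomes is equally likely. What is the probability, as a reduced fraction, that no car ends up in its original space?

Favorable outcomes: !11 = 14684570.
Total outcomes: 11! = 39916800.
Probability = 14684570/39916800 = 1468457/3991680.

1468457/3991680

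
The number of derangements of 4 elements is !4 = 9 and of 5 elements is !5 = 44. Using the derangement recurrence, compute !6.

265

!6 = (6-1)·(!5 + !4) = 5·(44 + 9) = 5·53 = 265.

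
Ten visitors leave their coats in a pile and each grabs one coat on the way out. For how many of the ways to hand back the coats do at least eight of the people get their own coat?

46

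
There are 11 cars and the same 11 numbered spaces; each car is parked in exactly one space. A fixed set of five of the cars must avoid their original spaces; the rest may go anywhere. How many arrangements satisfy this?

Let A_j be the event that the j-th constrained one is fixed. By inclusion-exclusion over the 5 events:
Σ_{j=0}^{5} (-1)^j C(5,j)(11-j)!
= C(5,0)·11! - C(5,1)·10! + C(5,2)·9! - C(5,3)·8! + C(5,4)·7! - C(5,5)·6!
= 39916800 - 18144000 + 3628800 - 403200 + 25200 - 720
= 25022880

25022880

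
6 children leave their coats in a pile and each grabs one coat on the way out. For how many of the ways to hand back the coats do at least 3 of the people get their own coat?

56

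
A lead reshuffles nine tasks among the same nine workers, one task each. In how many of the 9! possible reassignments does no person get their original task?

133496

!9 is the nearest integer to 9!/e.
9! = 362880, and 362880/e ≈ 133496.09, so !9 = 133496.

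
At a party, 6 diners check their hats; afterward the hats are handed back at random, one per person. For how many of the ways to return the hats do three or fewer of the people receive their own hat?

Sum C(6,i)·!(6-i) for i = 0..3:
  i=0: C(6,0)·!6 = 1·265 = 265
  i=1: C(6,1)·!5 = 6·44 = 264
  i=2: C(6,2)·!4 = 15·9 = 135
  i=3: C(6,3)·!3 = 20·2 = 40
Total = 704.

704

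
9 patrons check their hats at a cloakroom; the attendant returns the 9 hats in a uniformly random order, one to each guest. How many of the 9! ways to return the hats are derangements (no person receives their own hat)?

Recurrence: !9 = 8·(!8 + !7).
!9 = 8·(14833 + 1854) = 8·16687 = 133496

133496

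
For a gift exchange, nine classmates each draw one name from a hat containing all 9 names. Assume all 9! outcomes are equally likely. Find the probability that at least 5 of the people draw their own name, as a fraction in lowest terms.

1339/362880

Favorable outcomes: Σ_{i≥5} C(9,i)·!(9-i) = 126·9 + 84·2 + 36·1 + 9·0 + 1·1 = 1339.
Total outcomes: 9! = 362880.
Probability = 1339/362880 = 1339/362880.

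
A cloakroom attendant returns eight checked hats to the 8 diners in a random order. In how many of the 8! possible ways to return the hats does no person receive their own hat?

The subfactorial !8 = [8!/e] (nearest integer).
8! = 40320, and 40320/e ≈ 14832.90, so !8 = 14833.

14833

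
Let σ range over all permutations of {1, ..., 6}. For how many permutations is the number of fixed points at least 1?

Sum C(6,i)·!(6-i) for i = 1..6:
  i=1: C(6,1)·!5 = 6·44 = 264
  i=2: C(6,2)·!4 = 15·9 = 135
  i=3: C(6,3)·!3 = 20·2 = 40
  i=4: C(6,4)·!2 = 15·1 = 15
  i=5: C(6,5)·!1 = 6·0 = 0
  i=6: C(6,6)·!0 = 1·1 = 1
Total = 455.

455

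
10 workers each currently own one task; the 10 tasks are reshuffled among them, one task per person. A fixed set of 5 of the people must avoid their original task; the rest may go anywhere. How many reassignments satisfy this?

Inclusion-exclusion on the 5 forbidden self-matches:
Σ_{j=0}^{5} (-1)^j C(5,j)(10-j)!
= C(5,0)·10! - C(5,1)·9! + C(5,2)·8! - C(5,3)·7! + C(5,4)·6! - C(5,5)·5!
= 3628800 - 1814400 + 403200 - 50400 + 3600 - 120
= 2170680

2170680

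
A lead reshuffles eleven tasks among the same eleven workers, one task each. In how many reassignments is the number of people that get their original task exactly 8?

Choose which 8 of the 11 are fixed: C(11,8) = 165.
The other 3 form a derangement: !3 = 2.
Total: 165 × 2 = 330.

330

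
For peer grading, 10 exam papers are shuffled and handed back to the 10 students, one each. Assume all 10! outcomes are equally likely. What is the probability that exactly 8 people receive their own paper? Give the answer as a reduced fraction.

1/80640

Favorable outcomes: C(10,8)·!2 = 45·1 = 45.
Total outcomes: 10! = 3628800.
Probability = 45/3628800 = 1/80640.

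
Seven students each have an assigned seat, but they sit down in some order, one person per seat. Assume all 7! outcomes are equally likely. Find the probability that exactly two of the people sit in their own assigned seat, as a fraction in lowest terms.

11/60

Favorable outcomes: C(7,2)·!5 = 21·44 = 924.
Total outcomes: 7! = 5040.
Probability = 924/5040 = 11/60.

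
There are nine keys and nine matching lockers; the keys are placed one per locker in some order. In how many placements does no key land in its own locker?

!9 is the nearest integer to 9!/e.
9! = 362880, and 362880/e ≈ 133496.09, so !9 = 133496.

133496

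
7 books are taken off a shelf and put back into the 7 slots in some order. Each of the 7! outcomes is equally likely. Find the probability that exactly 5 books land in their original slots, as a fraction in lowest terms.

1/240

Favorable outcomes: C(7,5)·!2 = 21·1 = 21.
Total outcomes: 7! = 5040.
Probability = 21/5040 = 1/240.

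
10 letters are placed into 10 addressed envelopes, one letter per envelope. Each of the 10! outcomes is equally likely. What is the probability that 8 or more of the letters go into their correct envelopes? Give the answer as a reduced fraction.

23/1814400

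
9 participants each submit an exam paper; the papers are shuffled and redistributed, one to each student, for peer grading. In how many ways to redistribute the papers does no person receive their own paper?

133496

By inclusion-exclusion, !9 = Σ (-1)^k · 9!/k! for k=0..9
= 9! - 9!/1! + 9!/2! - 9!/3! + 9!/4! - 9!/5! + 9!/6! - 9!/7! + 9!/8! - 9!/9!
= 362880 - 362880 + 181440 - 60480 + 15120 - 3024 + 504 - 72 + 9 - 1
= 133496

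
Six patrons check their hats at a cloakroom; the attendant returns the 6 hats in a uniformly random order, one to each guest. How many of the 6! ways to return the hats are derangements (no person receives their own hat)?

265

The number of derangements of 6 is !6 = Σ_{k=0}^{6} (-1)^k·6!/k!
= 6! - 6!/1! + 6!/2! - 6!/3! + 6!/4! - 6!/5! + 6!/6!
= 720 - 720 + 360 - 120 + 30 - 6 + 1
= 265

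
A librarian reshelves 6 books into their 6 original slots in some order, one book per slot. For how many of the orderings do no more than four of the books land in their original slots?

Sum C(6,i)·!(6-i) for i = 0..4:
  i=0: C(6,0)·!6 = 1·265 = 265
  i=1: C(6,1)·!5 = 6·44 = 264
  i=2: C(6,2)·!4 = 15·9 = 135
  i=3: C(6,3)·!3 = 20·2 = 40
  i=4: C(6,4)·!2 = 15·1 = 15
Total = 719.

719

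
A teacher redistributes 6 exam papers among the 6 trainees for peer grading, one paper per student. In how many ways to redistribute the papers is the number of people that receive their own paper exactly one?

264

Choose which one of the 6 is fixed: C(6,1) = 6.
The remaining 5 must be deranged: !5 = 44.
Total: 6 × 44 = 264.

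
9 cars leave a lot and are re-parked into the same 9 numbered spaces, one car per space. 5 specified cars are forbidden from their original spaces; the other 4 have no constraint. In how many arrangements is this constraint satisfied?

Let A_j be the event that the j-th constrained one is fixed. By inclusion-exclusion over the 5 events:
Σ_{j=0}^{5} (-1)^j C(5,j)(9-j)!
= C(5,0)·9! - C(5,1)·8! + C(5,2)·7! - C(5,3)·6! + C(5,4)·5! - C(5,5)·4!
= 362880 - 201600 + 50400 - 7200 + 600 - 24
= 205056

205056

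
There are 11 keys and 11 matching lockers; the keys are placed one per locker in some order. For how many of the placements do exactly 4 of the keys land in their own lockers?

Choose which 4 of the 11 are fixed: C(11,4) = 330.
The other 7 form a derangement: !7 = 1854.
Total: 330 × 1854 = 611820.

611820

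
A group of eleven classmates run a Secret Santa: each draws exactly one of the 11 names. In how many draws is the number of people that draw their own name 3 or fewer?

39158866

# with exactly i fixed is C(11,i)·!(11-i); sum over i=0..3:
  i=0: C(11,0)·!11 = 1·14684570 = 14684570
  i=1: C(11,1)·!10 = 11·1334961 = 14684571
  i=2: C(11,2)·!9 = 55·133496 = 7342280
  i=3: C(11,3)·!8 = 165·14833 = 2447445
Total = 39158866.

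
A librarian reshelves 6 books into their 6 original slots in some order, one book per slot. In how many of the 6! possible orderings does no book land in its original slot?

265

Use !n = n·!(n-1) + (-1)^n.
!6 = 6·44 + 1 = 265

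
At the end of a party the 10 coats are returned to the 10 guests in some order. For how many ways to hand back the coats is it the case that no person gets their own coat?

Recurrence: !10 = 10·!9 + (-1)^10.
!10 = 10·133496 + 1 = 1334961

1334961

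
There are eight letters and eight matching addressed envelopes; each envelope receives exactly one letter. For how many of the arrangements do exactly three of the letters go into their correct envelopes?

Pick the 3 fixed positions: C(8,3) = 56 ways.
The remaining 5 must be deranged: !5 = 44.
Total: 56 × 44 = 2464.

2464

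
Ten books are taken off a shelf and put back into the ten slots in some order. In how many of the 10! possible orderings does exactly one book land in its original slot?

1334960

Choose which one of the 10 is fixed: C(10,1) = 10.
The other 9 form a derangement: !9 = 133496.
Total: 10 × 133496 = 1334960.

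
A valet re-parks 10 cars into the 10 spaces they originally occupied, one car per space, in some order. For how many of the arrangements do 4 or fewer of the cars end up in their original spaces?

3615536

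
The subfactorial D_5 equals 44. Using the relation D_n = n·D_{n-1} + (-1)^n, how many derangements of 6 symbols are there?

D_6 = 6·44 + 1 = 265.

265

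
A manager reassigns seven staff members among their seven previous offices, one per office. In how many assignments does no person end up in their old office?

1854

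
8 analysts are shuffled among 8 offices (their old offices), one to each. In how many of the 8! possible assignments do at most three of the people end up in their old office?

Sum C(8,i)·!(8-i) for i = 0..3:
  i=0: C(8,0)·!8 = 1·14833 = 14833
  i=1: C(8,1)·!7 = 8·1854 = 14832
  i=2: C(8,2)·!6 = 28·265 = 7420
  i=3: C(8,3)·!5 = 56·44 = 2464
Total = 39549.

39549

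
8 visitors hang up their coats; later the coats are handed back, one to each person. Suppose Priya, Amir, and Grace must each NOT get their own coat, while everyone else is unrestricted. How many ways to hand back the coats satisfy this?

27240

Let A_j be the event that the j-th constrained one is fixed. By inclusion-exclusion over the 3 events:
Σ_{j=0}^{3} (-1)^j C(3,j)(8-j)!
= C(3,0)·8! - C(3,1)·7! + C(3,2)·6! - C(3,3)·5!
= 40320 - 15120 + 2160 - 120
= 27240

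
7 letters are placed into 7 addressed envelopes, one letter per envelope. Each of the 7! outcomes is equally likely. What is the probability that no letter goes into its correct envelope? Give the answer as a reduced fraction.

103/280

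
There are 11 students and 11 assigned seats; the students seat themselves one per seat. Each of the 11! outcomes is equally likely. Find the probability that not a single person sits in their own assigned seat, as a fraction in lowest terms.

1468457/3991680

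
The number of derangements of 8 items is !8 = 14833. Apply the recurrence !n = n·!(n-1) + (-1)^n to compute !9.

133496

!9 = 9·14833 - 1 = 133496.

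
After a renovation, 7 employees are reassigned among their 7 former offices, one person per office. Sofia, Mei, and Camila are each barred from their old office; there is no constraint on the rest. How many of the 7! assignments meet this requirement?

Let A_j be the event that the j-th constrained one is fixed. By inclusion-exclusion over the 3 events:
Σ_{j=0}^{3} (-1)^j C(3,j)(7-j)!
= C(3,0)·7! - C(3,1)·6! + C(3,2)·5! - C(3,3)·4!
= 5040 - 2160 + 360 - 24
= 3216

3216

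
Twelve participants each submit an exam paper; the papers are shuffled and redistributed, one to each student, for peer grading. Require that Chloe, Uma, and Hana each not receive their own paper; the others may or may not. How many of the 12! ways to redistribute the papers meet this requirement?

369774720

Inclusion-exclusion on the 3 forbidden self-matches:
Σ_{j=0}^{3} (-1)^j C(3,j)(12-j)!
= C(3,0)·12! - C(3,1)·11! + C(3,2)·10! - C(3,3)·9!
= 479001600 - 119750400 + 10886400 - 362880
= 369774720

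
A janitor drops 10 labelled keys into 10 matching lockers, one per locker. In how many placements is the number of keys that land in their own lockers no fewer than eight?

46

Sum C(10,i)·!(10-i) for i = 8..10:
  i=8: C(10,8)·!2 = 45·1 = 45
  i=9: C(10,9)·!1 = 10·0 = 0
  i=10: C(10,10)·!0 = 1·1 = 1
Total = 46.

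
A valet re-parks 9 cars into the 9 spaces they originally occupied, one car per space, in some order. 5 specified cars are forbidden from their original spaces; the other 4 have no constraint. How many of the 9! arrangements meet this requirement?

205056

Inclusion-exclusion on the 5 forbidden self-matches:
Σ_{j=0}^{5} (-1)^j C(5,j)(9-j)!
= C(5,0)·9! - C(5,1)·8! + C(5,2)·7! - C(5,3)·6! + C(5,4)·5! - C(5,5)·4!
= 362880 - 201600 + 50400 - 7200 + 600 - 24
= 205056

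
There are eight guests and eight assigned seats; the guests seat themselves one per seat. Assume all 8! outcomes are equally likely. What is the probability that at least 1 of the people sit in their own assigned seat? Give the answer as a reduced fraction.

3641/5760

Favorable outcomes: Σ_{i≥1} C(8,i)·!(8-i) = 8·1854 + 28·265 + 56·44 + 70·9 + 56·2 + 28·1 + 8·0 + 1·1 = 25487.
Total outcomes: 8! = 40320.
Probability = 25487/40320 = 3641/5760.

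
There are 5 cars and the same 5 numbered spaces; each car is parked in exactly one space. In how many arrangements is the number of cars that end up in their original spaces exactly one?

45

Choose which one of the 5 is fixed: C(5,1) = 5.
The other 4 form a derangement: !4 = 9.
Total: 5 × 9 = 45.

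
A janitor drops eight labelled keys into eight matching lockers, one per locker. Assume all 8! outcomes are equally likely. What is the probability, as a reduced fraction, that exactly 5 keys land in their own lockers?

1/360

Favorable outcomes: C(8,5)·!3 = 56·2 = 112.
Total outcomes: 8! = 40320.
Probability = 112/40320 = 1/360.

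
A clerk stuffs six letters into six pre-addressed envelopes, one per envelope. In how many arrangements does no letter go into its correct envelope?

265

!6 = 6! · Σ_{k=0}^{6} (-1)^k/k!
= 6! - 6!/1! + 6!/2! - 6!/3! + 6!/4! - 6!/5! + 6!/6!
= 720 - 720 + 360 - 120 + 30 - 6 + 1
= 265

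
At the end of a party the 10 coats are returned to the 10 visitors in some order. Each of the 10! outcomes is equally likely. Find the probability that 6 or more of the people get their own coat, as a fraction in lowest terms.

17/28350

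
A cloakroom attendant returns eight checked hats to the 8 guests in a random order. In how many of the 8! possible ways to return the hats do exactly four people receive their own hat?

630

Pick the 4 fixed positions: C(8,4) = 70 ways.
The remaining 4 must be deranged: !4 = 9.
Total: 70 × 9 = 630.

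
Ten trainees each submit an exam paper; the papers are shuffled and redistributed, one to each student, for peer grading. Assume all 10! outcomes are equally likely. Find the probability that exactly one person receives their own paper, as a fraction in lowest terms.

16687/45360

Favorable outcomes: C(10,1)·!9 = 10·133496 = 1334960.
Total outcomes: 10! = 3628800.
Probability = 1334960/3628800 = 16687/45360.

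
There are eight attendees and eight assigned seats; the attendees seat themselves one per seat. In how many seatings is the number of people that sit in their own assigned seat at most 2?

Sum C(8,i)·!(8-i) for i = 0..2:
  i=0: C(8,0)·!8 = 1·14833 = 14833
  i=1: C(8,1)·!7 = 8·1854 = 14832
  i=2: C(8,2)·!6 = 28·265 = 7420
Total = 37085.

37085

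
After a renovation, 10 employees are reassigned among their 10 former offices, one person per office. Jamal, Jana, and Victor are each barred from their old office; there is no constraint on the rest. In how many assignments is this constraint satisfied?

2656080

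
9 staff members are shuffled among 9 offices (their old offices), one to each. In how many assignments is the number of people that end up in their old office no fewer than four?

# with exactly i fixed is C(9,i)·!(9-i); sum over i=4..9:
  i=4: C(9,4)·!5 = 126·44 = 5544
  i=5: C(9,5)·!4 = 126·9 = 1134
  i=6: C(9,6)·!3 = 84·2 = 168
  i=7: C(9,7)·!2 = 36·1 = 36
  i=8: C(9,8)·!1 = 9·0 = 0
  i=9: C(9,9)·!0 = 1·1 = 1
Total = 6883.

6883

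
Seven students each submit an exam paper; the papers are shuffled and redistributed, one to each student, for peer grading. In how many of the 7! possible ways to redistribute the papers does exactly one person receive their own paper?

1855

Choose which one of the 7 is fixed: C(7,1) = 7.
The other 6 form a derangement: !6 = 265.
Total: 7 × 265 = 1855.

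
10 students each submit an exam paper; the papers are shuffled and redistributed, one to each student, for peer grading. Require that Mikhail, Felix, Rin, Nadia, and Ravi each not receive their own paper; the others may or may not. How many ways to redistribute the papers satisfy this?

Inclusion-exclusion on the 5 forbidden self-matches:
Σ_{j=0}^{5} (-1)^j C(5,j)(10-j)!
= C(5,0)·10! - C(5,1)·9! + C(5,2)·8! - C(5,3)·7! + C(5,4)·6! - C(5,5)·5!
= 3628800 - 1814400 + 403200 - 50400 + 3600 - 120
= 2170680

2170680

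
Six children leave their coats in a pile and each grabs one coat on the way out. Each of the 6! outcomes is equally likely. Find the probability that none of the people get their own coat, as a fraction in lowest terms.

53/144

Favorable outcomes: !6 = 265.
Total outcomes: 6! = 720.
Probability = 265/720 = 53/144.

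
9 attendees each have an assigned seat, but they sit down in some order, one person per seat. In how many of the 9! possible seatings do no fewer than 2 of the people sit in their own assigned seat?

95887

Sum C(9,i)·!(9-i) for i = 2..9:
  i=2: C(9,2)·!7 = 36·1854 = 66744
  i=3: C(9,3)·!6 = 84·265 = 22260
  i=4: C(9,4)·!5 = 126·44 = 5544
  i=5: C(9,5)·!4 = 126·9 = 1134
  i=6: C(9,6)·!3 = 84·2 = 168
  i=7: C(9,7)·!2 = 36·1 = 36
  i=8: C(9,8)·!1 = 9·0 = 0
  i=9: C(9,9)·!0 = 1·1 = 1
Total = 95887.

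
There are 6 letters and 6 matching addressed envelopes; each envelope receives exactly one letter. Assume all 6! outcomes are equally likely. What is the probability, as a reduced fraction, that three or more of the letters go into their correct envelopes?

7/90

Favorable outcomes: Σ_{i≥3} C(6,i)·!(6-i) = 20·2 + 15·1 + 6·0 + 1·1 = 56.
Total outcomes: 6! = 720.
Probability = 56/720 = 7/90.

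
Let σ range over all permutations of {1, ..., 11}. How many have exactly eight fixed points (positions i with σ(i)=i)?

330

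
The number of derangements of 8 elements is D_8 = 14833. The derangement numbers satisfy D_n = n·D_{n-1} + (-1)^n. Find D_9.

D_9 = 9·14833 - 1 = 133496.

133496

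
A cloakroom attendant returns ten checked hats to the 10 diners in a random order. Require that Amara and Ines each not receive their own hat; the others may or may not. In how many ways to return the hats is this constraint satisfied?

2943360

Inclusion-exclusion on the 2 forbidden self-matches:
Σ_{j=0}^{2} (-1)^j C(2,j)(10-j)!
= C(2,0)·10! - C(2,1)·9! + C(2,2)·8!
= 3628800 - 725760 + 40320
= 2943360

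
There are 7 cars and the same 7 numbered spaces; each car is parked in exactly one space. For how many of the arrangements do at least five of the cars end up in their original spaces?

# with exactly i fixed is C(7,i)·!(7-i); sum over i=5..7:
  i=5: C(7,5)·!2 = 21·1 = 21
  i=6: C(7,6)·!1 = 7·0 = 0
  i=7: C(7,7)·!0 = 1·1 = 1
Total = 22.

22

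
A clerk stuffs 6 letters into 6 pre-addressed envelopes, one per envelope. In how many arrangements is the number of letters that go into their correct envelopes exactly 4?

15

Choose which 4 of the 6 are fixed: C(6,4) = 15.
The other 2 form a derangement: !2 = 1.
Total: 15 × 1 = 15.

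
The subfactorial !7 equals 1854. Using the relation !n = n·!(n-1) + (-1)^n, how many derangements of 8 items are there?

14833

!8 = 8·1854 + 1 = 14833.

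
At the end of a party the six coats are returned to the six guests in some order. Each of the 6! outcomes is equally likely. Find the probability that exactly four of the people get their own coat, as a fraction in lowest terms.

1/48

Favorable outcomes: C(6,4)·!2 = 15·1 = 15.
Total outcomes: 6! = 720.
Probability = 15/720 = 1/48.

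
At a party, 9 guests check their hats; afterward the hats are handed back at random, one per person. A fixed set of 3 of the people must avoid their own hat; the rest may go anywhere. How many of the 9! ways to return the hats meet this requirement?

256320

Let A_j be the event that the j-th constrained one is fixed. By inclusion-exclusion over the 3 events:
Σ_{j=0}^{3} (-1)^j C(3,j)(9-j)!
= C(3,0)·9! - C(3,1)·8! + C(3,2)·7! - C(3,3)·6!
= 362880 - 120960 + 15120 - 720
= 256320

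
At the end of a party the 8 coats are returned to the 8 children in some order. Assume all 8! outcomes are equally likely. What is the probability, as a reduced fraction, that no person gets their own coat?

2119/5760

Favorable outcomes: !8 = 14833.
Total outcomes: 8! = 40320.
Probability = 14833/40320 = 2119/5760.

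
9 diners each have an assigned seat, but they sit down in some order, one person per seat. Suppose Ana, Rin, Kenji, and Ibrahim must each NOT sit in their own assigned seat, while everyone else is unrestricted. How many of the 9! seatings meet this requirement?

Inclusion-exclusion on the 4 forbidden self-matches:
Σ_{j=0}^{4} (-1)^j C(4,j)(9-j)!
= C(4,0)·9! - C(4,1)·8! + C(4,2)·7! - C(4,3)·6! + C(4,4)·5!
= 362880 - 161280 + 30240 - 2880 + 120
= 229080

229080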